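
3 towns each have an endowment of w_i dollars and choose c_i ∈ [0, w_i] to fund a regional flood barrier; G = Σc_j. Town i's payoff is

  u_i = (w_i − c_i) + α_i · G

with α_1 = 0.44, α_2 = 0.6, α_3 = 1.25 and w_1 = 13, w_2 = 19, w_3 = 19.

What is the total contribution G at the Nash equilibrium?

19

∂u_i/∂c_i = α_i − 1, so town i contributes w_i if α_i > 1, else 0.
α_i > 1 for i ∈ {3}; NE contributions (0, 0, 19), G = 19.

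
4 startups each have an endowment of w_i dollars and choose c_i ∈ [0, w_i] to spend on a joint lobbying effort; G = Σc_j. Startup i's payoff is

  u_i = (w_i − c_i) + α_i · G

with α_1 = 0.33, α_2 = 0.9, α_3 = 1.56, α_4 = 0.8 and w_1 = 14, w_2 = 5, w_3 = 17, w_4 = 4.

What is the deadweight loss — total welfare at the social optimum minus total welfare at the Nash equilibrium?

59.57

∂u_i/∂c_i = α_i − 1, so startup i contributes w_i if α_i > 1, else 0.
α_i > 1 for i ∈ {3}; NE contributions (0, 0, 17, 0), G = 17.
W^NE = Σw_i − G^NE + (Σα_i)·G^NE = 40 + 2.59·17 = 84.03.
Planner: ∂(Σu_j)/∂c_i = Σα_j − 1 = 2.59 > 0, so everyone contributes w_i; G^SO = 40, W^SO = 40 + 2.59·40 = 143.6.
Deadweight loss = 59.57.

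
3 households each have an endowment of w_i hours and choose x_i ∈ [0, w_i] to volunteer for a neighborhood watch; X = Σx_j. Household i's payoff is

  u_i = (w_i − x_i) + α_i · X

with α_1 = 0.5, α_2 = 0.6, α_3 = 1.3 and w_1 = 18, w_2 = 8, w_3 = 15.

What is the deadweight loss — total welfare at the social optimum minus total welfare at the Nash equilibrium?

36.4

∂u_i/∂x_i = α_i − 1, so household i contributes w_i if α_i > 1, else 0.
α_i > 1 for i ∈ {3}; NE contributions (0, 0, 15), X = 15.
W^NE = Σw_i − X^NE + (Σα_i)·X^NE = 41 + 1.4·15 = 62.
Planner: ∂(Σu_j)/∂x_i = Σα_j − 1 = 1.4 > 0, so everyone contributes w_i; X^SO = 41, W^SO = 41 + 1.4·41 = 98.4.
Deadweight loss = 36.4.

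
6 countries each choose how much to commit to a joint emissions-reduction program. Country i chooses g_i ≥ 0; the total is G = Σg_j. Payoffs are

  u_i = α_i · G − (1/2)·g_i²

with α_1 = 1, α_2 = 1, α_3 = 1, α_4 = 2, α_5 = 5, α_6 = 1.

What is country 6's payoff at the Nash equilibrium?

10.5

Country i's FOC: ∂u_i/∂g_i = α_i − g_i = 0, so g_i* = α_i.
NE contributions = (1, 1, 1, 2, 5, 1); G = 11.
u_6 = α_6·G − ½·(g_6)² = 1·11 − ½·1² = 10.5.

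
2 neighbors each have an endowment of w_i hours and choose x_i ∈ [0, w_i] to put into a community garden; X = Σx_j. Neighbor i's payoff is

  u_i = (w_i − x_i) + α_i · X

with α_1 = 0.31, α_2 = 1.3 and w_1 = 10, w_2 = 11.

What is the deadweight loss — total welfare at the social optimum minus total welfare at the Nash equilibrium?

∂u_i/∂x_i = α_i − 1, so neighbor i contributes w_i if α_i > 1, else 0.
α_i > 1 for i ∈ {2}; NE contributions (0, 11), X = 11.
W^NE = Σw_i − X^NE + (Σα_i)·X^NE = 21 + 0.61·11 = 27.71.
Planner: ∂(Σu_j)/∂x_i = Σα_j − 1 = 0.61 > 0, so everyone contributes w_i; X^SO = 21, W^SO = 21 + 0.61·21 = 33.81.
Deadweight loss = 6.1.

6.1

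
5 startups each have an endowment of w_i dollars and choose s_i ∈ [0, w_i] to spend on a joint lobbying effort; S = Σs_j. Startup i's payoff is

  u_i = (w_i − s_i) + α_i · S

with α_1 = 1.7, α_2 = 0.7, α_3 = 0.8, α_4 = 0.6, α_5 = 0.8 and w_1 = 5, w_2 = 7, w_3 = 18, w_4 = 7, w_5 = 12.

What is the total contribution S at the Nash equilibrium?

∂u_i/∂s_i = α_i − 1, so startup i contributes w_i if α_i > 1, else 0.
α_i > 1 for i ∈ {1}; NE contributions (5, 0, 0, 0, 0), S = 5.

5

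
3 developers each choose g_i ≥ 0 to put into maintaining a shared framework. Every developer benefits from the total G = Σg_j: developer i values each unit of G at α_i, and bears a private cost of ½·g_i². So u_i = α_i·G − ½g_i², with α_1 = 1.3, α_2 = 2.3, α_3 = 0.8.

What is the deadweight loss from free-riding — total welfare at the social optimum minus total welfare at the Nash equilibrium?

Developer i's FOC: ∂u_i/∂g_i = α_i − g_i = 0, so g_i* = α_i.
NE contributions = (1.3, 2.3, 0.8); G = 4.4.
W^NE = (Σα)·G − ½Σα_i² = 4.4² − ½·7.62 = 15.55.
Planner sets g_i = Σα_j = 4.4 for every i, so G^SO = 3·4.4 = 13.2.
W^SO = (Σα)·G^SO − ½·3·(Σα)² = (3/2)·4.4² = 29.04.
Deadweight loss = W^SO − W^NE = 13.49.

13.49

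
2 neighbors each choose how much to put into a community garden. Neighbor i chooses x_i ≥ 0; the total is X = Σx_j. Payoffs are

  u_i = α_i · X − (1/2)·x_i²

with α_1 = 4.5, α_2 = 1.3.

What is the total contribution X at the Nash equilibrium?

Neighbor i's FOC: ∂u_i/∂x_i = α_i − x_i = 0, so x_i* = α_i.
NE contributions = (4.5, 1.3); X = 5.8.

5.8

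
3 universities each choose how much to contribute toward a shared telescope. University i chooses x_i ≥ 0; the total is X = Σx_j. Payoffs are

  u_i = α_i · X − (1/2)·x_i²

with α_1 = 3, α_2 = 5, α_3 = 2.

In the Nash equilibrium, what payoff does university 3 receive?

University i's FOC: ∂u_i/∂x_i = α_i − x_i = 0, so x_i* = α_i.
NE contributions = (3, 5, 2); X = 10.
u_3 = α_3·X − ½·(x_3)² = 2·10 − ½·2² = 18.

18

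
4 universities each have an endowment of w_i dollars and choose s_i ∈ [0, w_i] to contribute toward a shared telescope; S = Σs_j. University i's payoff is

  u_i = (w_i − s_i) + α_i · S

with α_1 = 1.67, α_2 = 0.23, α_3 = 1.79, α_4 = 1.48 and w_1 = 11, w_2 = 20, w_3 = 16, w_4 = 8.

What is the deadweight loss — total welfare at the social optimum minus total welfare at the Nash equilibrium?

83.4

∂u_i/∂s_i = α_i − 1, so university i contributes w_i if α_i > 1, else 0.
α_i > 1 for i ∈ {1, 3, 4}; NE contributions (11, 0, 16, 8), S = 35.
W^NE = Σw_i − S^NE + (Σα_i)·S^NE = 55 + 4.17·35 = 200.95.
Planner: ∂(Σu_j)/∂s_i = Σα_j − 1 = 4.17 > 0, so everyone contributes w_i; S^SO = 55, W^SO = 55 + 4.17·55 = 284.35.
Deadweight loss = 83.4.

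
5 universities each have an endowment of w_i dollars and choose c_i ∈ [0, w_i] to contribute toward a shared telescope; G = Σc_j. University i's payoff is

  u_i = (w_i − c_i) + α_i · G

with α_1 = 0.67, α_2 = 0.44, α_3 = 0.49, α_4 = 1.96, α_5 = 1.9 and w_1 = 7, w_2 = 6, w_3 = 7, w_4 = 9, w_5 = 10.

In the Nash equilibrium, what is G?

19

∂u_i/∂c_i = α_i − 1, so university i contributes w_i if α_i > 1, else 0.
α_i > 1 for i ∈ {4, 5}; NE contributions (0, 0, 0, 9, 10), G = 19.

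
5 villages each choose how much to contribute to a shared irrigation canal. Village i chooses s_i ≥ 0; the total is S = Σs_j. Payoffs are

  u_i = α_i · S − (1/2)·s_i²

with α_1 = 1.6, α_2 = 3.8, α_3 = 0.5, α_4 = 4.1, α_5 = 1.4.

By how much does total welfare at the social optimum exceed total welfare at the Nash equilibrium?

Village i's FOC: ∂u_i/∂s_i = α_i − s_i = 0, so s_i* = α_i.
NE contributions = (1.6, 3.8, 0.5, 4.1, 1.4); S = 11.4.
W^NE = (Σα)·S − ½Σα_i² = 11.4² − ½·36.02 = 111.95.
Planner sets s_i = Σα_j = 11.4 for every i, so S^SO = 5·11.4 = 57.
W^SO = (Σα)·S^SO − ½·5·(Σα)² = (5/2)·11.4² = 324.9.
Deadweight loss = W^SO − W^NE = 212.95.

212.95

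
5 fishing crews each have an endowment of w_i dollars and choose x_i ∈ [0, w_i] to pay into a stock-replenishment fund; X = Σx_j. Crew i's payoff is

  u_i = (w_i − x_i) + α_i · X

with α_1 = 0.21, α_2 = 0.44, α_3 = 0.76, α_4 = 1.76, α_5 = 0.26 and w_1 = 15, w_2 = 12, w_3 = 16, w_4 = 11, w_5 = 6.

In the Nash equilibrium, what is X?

11

∂u_i/∂x_i = α_i − 1, so crew i contributes w_i if α_i > 1, else 0.
α_i > 1 for i ∈ {4}; NE contributions (0, 0, 0, 11, 0), X = 11.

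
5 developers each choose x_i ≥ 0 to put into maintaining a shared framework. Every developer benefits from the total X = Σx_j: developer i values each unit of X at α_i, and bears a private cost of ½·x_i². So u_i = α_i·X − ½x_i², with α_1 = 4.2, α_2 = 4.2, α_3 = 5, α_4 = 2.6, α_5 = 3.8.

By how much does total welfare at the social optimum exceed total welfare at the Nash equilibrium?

628.8

Developer i's FOC: ∂u_i/∂x_i = α_i − x_i = 0, so x_i* = α_i.
NE contributions = (4.2, 4.2, 5, 2.6, 3.8); X = 19.8.
W^NE = (Σα)·X − ½Σα_i² = 19.8² − ½·81.48 = 351.3.
Planner sets x_i = Σα_j = 19.8 for every i, so X^SO = 5·19.8 = 99.
W^SO = (Σα)·X^SO − ½·5·(Σα)² = (5/2)·19.8² = 980.1.
Deadweight loss = W^SO − W^NE = 628.8.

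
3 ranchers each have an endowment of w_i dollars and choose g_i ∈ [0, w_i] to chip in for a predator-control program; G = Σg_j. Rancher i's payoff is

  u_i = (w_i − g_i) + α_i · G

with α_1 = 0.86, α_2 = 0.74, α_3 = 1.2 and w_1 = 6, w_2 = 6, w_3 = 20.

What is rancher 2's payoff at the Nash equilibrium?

∂u_i/∂g_i = α_i − 1, so rancher i contributes w_i if α_i > 1, else 0.
α_i > 1 for i ∈ {3}; NE contributions (0, 0, 20), G = 20.
u_2 = (6 − 0) + 0.74·20 = 20.8.

20.8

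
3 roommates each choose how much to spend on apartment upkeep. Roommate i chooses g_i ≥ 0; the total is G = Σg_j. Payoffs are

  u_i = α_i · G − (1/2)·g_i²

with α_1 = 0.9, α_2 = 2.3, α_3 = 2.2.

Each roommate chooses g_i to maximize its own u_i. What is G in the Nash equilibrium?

Roommate i's FOC: ∂u_i/∂g_i = α_i − g_i = 0, so g_i* = α_i.
NE contributions = (0.9, 2.3, 2.2); G = 5.4.

5.4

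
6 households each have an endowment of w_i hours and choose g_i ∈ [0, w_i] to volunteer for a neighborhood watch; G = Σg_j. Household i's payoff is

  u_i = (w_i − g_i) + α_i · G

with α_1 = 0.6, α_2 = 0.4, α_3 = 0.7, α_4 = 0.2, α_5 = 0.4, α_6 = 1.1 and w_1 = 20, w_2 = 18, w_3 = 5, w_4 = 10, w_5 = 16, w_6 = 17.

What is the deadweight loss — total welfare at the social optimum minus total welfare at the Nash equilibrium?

165.6

∂u_i/∂g_i = α_i − 1, so household i contributes w_i if α_i > 1, else 0.
α_i > 1 for i ∈ {6}; NE contributions (0, 0, 0, 0, 0, 17), G = 17.
W^NE = Σw_i − G^NE + (Σα_i)·G^NE = 86 + 2.4·17 = 126.8.
Planner: ∂(Σu_j)/∂g_i = Σα_j − 1 = 2.4 > 0, so everyone contributes w_i; G^SO = 86, W^SO = 86 + 2.4·86 = 292.4.
Deadweight loss = 165.6.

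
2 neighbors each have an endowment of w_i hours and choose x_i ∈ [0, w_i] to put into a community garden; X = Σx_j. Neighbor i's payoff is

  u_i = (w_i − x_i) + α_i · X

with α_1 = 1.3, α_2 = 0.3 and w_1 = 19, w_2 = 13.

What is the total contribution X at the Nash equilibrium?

19

∂u_i/∂x_i = α_i − 1, so neighbor i contributes w_i if α_i > 1, else 0.
α_i > 1 for i ∈ {1}; NE contributions (19, 0), X = 19.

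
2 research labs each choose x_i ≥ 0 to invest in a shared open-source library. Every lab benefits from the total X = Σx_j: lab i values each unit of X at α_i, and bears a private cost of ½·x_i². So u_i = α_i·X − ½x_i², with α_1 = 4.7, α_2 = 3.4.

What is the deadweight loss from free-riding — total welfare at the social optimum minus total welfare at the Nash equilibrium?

Lab i's FOC: ∂u_i/∂x_i = α_i − x_i = 0, so x_i* = α_i.
NE contributions = (4.7, 3.4); X = 8.1.
W^NE = (Σα)·X − ½Σα_i² = 8.1² − ½·33.65 = 48.785.
Planner sets x_i = Σα_j = 8.1 for every i, so X^SO = 2·8.1 = 16.2.
W^SO = (Σα)·X^SO − ½·2·(Σα)² = (2/2)·8.1² = 65.61.
Deadweight loss = W^SO − W^NE = 16.825.

16.825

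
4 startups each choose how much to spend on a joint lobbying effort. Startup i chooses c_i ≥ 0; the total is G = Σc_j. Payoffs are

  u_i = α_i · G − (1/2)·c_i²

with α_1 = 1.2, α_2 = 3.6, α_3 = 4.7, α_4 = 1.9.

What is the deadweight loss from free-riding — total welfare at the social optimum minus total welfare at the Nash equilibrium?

Startup i's FOC: ∂u_i/∂c_i = α_i − c_i = 0, so c_i* = α_i.
NE contributions = (1.2, 3.6, 4.7, 1.9); G = 11.4.
W^NE = (Σα)·G − ½Σα_i² = 11.4² − ½·40.1 = 109.91.
Planner sets c_i = Σα_j = 11.4 for every i, so G^SO = 4·11.4 = 45.6.
W^SO = (Σα)·G^SO − ½·4·(Σα)² = (4/2)·11.4² = 259.92.
Deadweight loss = W^SO − W^NE = 150.01.

150.01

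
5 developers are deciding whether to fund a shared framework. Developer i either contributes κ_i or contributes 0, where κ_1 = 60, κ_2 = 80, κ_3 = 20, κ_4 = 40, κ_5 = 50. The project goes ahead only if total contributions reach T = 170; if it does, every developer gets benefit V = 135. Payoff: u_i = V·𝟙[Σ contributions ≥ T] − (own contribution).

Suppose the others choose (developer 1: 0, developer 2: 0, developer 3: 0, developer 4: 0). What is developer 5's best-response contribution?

0

Others' total = 0. Even contributing 50 gives 50 < 170: no benefit either way.
Best response: 0.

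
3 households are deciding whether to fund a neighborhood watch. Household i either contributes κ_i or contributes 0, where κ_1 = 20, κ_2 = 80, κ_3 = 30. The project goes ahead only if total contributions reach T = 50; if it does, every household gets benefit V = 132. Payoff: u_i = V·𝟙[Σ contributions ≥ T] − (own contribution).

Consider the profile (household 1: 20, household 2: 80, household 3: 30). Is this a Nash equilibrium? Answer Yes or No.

Total = 130 ≥ 50: provided.
Household 1 (pledges 20, payoff 112): dropping to 0 → total 110, payoff 132. Profitable deviation.

No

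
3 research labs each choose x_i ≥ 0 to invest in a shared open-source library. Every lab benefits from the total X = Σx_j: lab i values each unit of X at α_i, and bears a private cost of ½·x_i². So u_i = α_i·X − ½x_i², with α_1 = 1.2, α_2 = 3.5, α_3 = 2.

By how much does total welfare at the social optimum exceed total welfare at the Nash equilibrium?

31.29

Lab i's FOC: ∂u_i/∂x_i = α_i − x_i = 0, so x_i* = α_i.
NE contributions = (1.2, 3.5, 2); X = 6.7.
W^NE = (Σα)·X − ½Σα_i² = 6.7² − ½·17.69 = 36.045.
Planner sets x_i = Σα_j = 6.7 for every i, so X^SO = 3·6.7 = 20.1.
W^SO = (Σα)·X^SO − ½·3·(Σα)² = (3/2)·6.7² = 67.335.
Deadweight loss = W^SO − W^NE = 31.29.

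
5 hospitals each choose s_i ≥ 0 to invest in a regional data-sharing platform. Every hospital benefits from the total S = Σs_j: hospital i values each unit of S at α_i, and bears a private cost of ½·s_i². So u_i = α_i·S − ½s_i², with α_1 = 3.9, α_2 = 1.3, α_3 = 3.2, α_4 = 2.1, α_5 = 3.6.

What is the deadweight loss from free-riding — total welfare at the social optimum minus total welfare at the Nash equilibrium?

Hospital i's FOC: ∂u_i/∂s_i = α_i − s_i = 0, so s_i* = α_i.
NE contributions = (3.9, 1.3, 3.2, 2.1, 3.6); S = 14.1.
W^NE = (Σα)·S − ½Σα_i² = 14.1² − ½·44.51 = 176.555.
Planner sets s_i = Σα_j = 14.1 for every i, so S^SO = 5·14.1 = 70.5.
W^SO = (Σα)·S^SO − ½·5·(Σα)² = (5/2)·14.1² = 497.025.
Deadweight loss = W^SO − W^NE = 320.47.

320.47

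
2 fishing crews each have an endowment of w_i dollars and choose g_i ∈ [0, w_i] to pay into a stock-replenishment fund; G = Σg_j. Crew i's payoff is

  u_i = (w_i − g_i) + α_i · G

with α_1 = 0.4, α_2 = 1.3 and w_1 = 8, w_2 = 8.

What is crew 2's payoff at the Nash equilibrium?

∂u_i/∂g_i = α_i − 1, so crew i contributes w_i if α_i > 1, else 0.
α_i > 1 for i ∈ {2}; NE contributions (0, 8), G = 8.
u_2 = (8 − 8) + 1.3·8 = 10.4.

10.4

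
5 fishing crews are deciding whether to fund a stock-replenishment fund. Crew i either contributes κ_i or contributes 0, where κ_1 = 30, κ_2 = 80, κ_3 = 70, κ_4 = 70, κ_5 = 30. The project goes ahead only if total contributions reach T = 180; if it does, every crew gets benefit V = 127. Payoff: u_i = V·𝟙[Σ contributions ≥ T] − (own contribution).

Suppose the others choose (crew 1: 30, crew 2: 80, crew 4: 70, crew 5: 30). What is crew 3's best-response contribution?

Others' total = 210 ≥ 180; contributing adds cost 70 for no extra benefit.
Best response: 0.

0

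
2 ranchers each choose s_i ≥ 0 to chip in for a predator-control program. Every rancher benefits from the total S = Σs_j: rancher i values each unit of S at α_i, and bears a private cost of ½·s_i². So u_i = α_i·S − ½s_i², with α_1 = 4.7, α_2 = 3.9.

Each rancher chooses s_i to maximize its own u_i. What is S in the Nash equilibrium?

8.6

Rancher i's FOC: ∂u_i/∂s_i = α_i − s_i = 0, so s_i* = α_i.
NE contributions = (4.7, 3.9); S = 8.6.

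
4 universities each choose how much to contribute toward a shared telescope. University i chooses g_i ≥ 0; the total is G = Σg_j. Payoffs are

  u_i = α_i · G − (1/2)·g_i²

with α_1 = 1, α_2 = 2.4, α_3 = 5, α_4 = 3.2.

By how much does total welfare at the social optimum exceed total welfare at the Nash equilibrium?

155.56

University i's FOC: ∂u_i/∂g_i = α_i − g_i = 0, so g_i* = α_i.
NE contributions = (1, 2.4, 5, 3.2); G = 11.6.
W^NE = (Σα)·G − ½Σα_i² = 11.6² − ½·42 = 113.56.
Planner sets g_i = Σα_j = 11.6 for every i, so G^SO = 4·11.6 = 46.4.
W^SO = (Σα)·G^SO − ½·4·(Σα)² = (4/2)·11.6² = 269.12.
Deadweight loss = W^SO − W^NE = 155.56.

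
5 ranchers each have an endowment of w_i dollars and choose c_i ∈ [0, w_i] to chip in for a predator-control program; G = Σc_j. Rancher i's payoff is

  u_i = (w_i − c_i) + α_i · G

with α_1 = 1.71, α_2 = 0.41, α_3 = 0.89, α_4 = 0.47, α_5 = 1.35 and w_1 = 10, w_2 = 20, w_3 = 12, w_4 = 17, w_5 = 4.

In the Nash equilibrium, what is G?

14

∂u_i/∂c_i = α_i − 1, so rancher i contributes w_i if α_i > 1, else 0.
α_i > 1 for i ∈ {1, 5}; NE contributions (10, 0, 0, 0, 4), G = 14.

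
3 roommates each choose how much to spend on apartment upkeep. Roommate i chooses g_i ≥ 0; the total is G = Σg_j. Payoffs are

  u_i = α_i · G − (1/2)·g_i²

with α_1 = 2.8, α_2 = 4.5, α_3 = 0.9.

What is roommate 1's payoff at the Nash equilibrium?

Roommate i's FOC: ∂u_i/∂g_i = α_i − g_i = 0, so g_i* = α_i.
NE contributions = (2.8, 4.5, 0.9); G = 8.2.
u_1 = α_1·G − ½·(g_1)² = 2.8·8.2 − ½·2.8² = 19.04.

19.04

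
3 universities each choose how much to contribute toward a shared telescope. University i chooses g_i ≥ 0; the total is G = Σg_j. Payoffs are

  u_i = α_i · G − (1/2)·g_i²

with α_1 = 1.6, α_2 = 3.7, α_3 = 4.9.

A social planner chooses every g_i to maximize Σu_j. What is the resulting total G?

30.6

Planner FOC: ∂(Σu_j)/∂g_i = (Σα_j) − g_i = 0, so g_i^SO = Σα_j = 10.2 for every i; G^SO = 30.6.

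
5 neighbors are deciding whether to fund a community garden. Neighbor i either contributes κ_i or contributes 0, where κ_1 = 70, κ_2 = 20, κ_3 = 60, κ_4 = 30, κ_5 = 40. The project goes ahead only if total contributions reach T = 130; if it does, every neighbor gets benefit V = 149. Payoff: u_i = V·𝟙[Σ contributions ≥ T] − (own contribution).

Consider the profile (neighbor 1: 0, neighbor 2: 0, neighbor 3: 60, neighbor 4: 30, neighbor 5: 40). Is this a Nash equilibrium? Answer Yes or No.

Total = 130 ≥ 130: provided.
Neighbor 1 (pledges 0, payoff 149): pledging 70 → total 200, payoff 79. No gain.
Neighbor 2 (pledges 0, payoff 149): pledging 20 → total 150, payoff 129. No gain.
Neighbor 3 (pledges 60, payoff 89): dropping to 0 → total 70, payoff 0. No gain.
Neighbor 4 (pledges 30, payoff 119): dropping to 0 → total 100, payoff 0. No gain.
Neighbor 5 (pledges 40, payoff 109): dropping to 0 → total 90, payoff 0. No gain.

Yes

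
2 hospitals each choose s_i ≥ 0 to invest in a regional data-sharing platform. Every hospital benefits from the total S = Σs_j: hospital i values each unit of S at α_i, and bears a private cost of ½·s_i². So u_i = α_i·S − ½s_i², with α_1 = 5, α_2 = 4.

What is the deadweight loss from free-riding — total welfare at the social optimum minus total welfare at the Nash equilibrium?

20.5

Hospital i's FOC: ∂u_i/∂s_i = α_i − s_i = 0, so s_i* = α_i.
NE contributions = (5, 4); S = 9.
W^NE = (Σα)·S − ½Σα_i² = 9² − ½·41 = 60.5.
Planner sets s_i = Σα_j = 9 for every i, so S^SO = 2·9 = 18.
W^SO = (Σα)·S^SO − ½·2·(Σα)² = (2/2)·9² = 81.
Deadweight loss = W^SO − W^NE = 20.5.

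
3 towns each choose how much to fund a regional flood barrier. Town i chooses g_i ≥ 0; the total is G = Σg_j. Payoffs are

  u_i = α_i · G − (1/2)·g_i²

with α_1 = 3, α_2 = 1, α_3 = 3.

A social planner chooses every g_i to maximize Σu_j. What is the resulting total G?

Planner FOC: ∂(Σu_j)/∂g_i = (Σα_j) − g_i = 0, so g_i^SO = Σα_j = 7 for every i; G^SO = 21.

21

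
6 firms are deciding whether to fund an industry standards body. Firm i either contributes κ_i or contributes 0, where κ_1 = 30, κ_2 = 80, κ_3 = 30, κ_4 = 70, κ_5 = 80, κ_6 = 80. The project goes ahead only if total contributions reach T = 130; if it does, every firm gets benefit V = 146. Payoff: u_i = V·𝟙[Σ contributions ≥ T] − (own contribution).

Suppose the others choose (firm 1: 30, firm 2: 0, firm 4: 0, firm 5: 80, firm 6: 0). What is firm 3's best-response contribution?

30

Others' total = 110. Contributing 30 brings total to 140 ≥ 130: gain V − κ_3 = 116.
Best response: 30.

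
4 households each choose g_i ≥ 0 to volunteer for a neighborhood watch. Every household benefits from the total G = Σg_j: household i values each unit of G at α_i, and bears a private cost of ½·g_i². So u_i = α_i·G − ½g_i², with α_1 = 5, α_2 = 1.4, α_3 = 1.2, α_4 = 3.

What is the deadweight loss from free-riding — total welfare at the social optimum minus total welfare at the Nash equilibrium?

Household i's FOC: ∂u_i/∂g_i = α_i − g_i = 0, so g_i* = α_i.
NE contributions = (5, 1.4, 1.2, 3); G = 10.6.
W^NE = (Σα)·G − ½Σα_i² = 10.6² − ½·37.4 = 93.66.
Planner sets g_i = Σα_j = 10.6 for every i, so G^SO = 4·10.6 = 42.4.
W^SO = (Σα)·G^SO − ½·4·(Σα)² = (4/2)·10.6² = 224.72.
Deadweight loss = W^SO − W^NE = 131.06.

131.06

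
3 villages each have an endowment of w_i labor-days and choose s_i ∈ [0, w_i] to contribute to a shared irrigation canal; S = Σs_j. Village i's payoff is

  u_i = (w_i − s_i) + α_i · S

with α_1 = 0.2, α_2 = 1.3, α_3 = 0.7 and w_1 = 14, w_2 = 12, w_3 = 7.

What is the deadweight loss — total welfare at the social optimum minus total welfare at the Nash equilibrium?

25.2

∂u_i/∂s_i = α_i − 1, so village i contributes w_i if α_i > 1, else 0.
α_i > 1 for i ∈ {2}; NE contributions (0, 12, 0), S = 12.
W^NE = Σw_i − S^NE + (Σα_i)·S^NE = 33 + 1.2·12 = 47.4.
Planner: ∂(Σu_j)/∂s_i = Σα_j − 1 = 1.2 > 0, so everyone contributes w_i; S^SO = 33, W^SO = 33 + 1.2·33 = 72.6.
Deadweight loss = 25.2.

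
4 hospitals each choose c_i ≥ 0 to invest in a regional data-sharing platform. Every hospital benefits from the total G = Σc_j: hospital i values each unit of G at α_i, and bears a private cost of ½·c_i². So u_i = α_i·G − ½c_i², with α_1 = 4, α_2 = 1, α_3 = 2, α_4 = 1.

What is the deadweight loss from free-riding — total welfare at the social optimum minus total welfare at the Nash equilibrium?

75

Hospital i's FOC: ∂u_i/∂c_i = α_i − c_i = 0, so c_i* = α_i.
NE contributions = (4, 1, 2, 1); G = 8.
W^NE = (Σα)·G − ½Σα_i² = 8² − ½·22 = 53.
Planner sets c_i = Σα_j = 8 for every i, so G^SO = 4·8 = 32.
W^SO = (Σα)·G^SO − ½·4·(Σα)² = (4/2)·8² = 128.
Deadweight loss = W^SO − W^NE = 75.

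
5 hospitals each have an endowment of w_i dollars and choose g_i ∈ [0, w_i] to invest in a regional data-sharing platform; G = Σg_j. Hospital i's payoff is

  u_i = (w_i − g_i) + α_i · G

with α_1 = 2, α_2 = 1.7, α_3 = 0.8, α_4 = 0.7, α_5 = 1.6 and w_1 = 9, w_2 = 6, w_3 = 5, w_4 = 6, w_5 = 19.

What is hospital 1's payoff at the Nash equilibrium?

68

∂u_i/∂g_i = α_i − 1, so hospital i contributes w_i if α_i > 1, else 0.
α_i > 1 for i ∈ {1, 2, 5}; NE contributions (9, 6, 0, 0, 19), G = 34.
u_1 = (9 − 9) + 2·34 = 68.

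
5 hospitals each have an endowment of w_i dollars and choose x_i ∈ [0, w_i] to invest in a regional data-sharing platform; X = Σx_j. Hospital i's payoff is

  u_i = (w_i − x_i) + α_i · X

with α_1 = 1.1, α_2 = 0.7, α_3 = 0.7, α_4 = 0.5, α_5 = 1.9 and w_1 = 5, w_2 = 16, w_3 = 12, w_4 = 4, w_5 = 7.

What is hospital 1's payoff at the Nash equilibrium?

13.2

∂u_i/∂x_i = α_i − 1, so hospital i contributes w_i if α_i > 1, else 0.
α_i > 1 for i ∈ {1, 5}; NE contributions (5, 0, 0, 0, 7), X = 12.
u_1 = (5 − 5) + 1.1·12 = 13.2.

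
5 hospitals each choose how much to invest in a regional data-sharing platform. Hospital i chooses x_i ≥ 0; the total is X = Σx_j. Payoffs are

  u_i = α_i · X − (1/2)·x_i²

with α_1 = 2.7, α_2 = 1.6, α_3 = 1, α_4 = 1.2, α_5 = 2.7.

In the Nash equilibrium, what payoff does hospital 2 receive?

Hospital i's FOC: ∂u_i/∂x_i = α_i − x_i = 0, so x_i* = α_i.
NE contributions = (2.7, 1.6, 1, 1.2, 2.7); X = 9.2.
u_2 = α_2·X − ½·(x_2)² = 1.6·9.2 − ½·1.6² = 13.44.

13.44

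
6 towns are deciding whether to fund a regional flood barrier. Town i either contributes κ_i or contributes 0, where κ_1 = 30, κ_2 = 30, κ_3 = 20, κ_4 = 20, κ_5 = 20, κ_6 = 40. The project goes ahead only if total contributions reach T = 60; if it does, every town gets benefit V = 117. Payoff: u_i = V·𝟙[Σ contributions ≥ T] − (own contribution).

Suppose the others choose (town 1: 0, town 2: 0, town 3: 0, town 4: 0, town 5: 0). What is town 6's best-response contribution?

0

Others' total = 0. Even contributing 40 gives 40 < 60: no benefit either way.
Best response: 0.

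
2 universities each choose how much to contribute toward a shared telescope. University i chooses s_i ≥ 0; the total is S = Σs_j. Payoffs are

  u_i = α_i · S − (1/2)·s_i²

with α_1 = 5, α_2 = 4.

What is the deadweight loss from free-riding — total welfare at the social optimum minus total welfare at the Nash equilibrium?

University i's FOC: ∂u_i/∂s_i = α_i − s_i = 0, so s_i* = α_i.
NE contributions = (5, 4); S = 9.
W^NE = (Σα)·S − ½Σα_i² = 9² − ½·41 = 60.5.
Planner sets s_i = Σα_j = 9 for every i, so S^SO = 2·9 = 18.
W^SO = (Σα)·S^SO − ½·2·(Σα)² = (2/2)·9² = 81.
Deadweight loss = W^SO − W^NE = 20.5.

20.5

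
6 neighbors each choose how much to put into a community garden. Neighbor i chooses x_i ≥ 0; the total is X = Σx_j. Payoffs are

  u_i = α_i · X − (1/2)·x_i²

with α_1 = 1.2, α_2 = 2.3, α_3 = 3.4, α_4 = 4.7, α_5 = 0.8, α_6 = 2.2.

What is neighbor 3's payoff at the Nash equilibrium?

43.86

Neighbor i's FOC: ∂u_i/∂x_i = α_i − x_i = 0, so x_i* = α_i.
NE contributions = (1.2, 2.3, 3.4, 4.7, 0.8, 2.2); X = 14.6.
u_3 = α_3·X − ½·(x_3)² = 3.4·14.6 − ½·3.4² = 43.86.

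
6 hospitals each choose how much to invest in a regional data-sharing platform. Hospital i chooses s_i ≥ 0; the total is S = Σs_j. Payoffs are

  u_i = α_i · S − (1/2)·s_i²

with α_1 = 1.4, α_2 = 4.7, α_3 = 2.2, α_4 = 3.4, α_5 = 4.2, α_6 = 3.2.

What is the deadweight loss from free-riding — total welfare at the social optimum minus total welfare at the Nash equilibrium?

Hospital i's FOC: ∂u_i/∂s_i = α_i − s_i = 0, so s_i* = α_i.
NE contributions = (1.4, 4.7, 2.2, 3.4, 4.2, 3.2); S = 19.1.
W^NE = (Σα)·S − ½Σα_i² = 19.1² − ½·68.33 = 330.645.
Planner sets s_i = Σα_j = 19.1 for every i, so S^SO = 6·19.1 = 114.6.
W^SO = (Σα)·S^SO − ½·6·(Σα)² = (6/2)·19.1² = 1094.43.
Deadweight loss = W^SO − W^NE = 763.785.

763.785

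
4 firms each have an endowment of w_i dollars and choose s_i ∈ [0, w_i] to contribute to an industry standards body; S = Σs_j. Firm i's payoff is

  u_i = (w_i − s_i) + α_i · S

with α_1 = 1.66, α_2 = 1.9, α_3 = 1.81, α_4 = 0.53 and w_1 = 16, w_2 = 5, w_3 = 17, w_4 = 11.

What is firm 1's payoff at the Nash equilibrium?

63.08

∂u_i/∂s_i = α_i − 1, so firm i contributes w_i if α_i > 1, else 0.
α_i > 1 for i ∈ {1, 2, 3}; NE contributions (16, 5, 17, 0), S = 38.
u_1 = (16 − 16) + 1.66·38 = 63.08.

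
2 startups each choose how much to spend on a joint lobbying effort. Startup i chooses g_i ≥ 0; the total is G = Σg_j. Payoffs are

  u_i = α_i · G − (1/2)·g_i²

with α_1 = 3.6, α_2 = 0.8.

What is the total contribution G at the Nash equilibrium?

Startup i's FOC: ∂u_i/∂g_i = α_i − g_i = 0, so g_i* = α_i.
NE contributions = (3.6, 0.8); G = 4.4.

4.4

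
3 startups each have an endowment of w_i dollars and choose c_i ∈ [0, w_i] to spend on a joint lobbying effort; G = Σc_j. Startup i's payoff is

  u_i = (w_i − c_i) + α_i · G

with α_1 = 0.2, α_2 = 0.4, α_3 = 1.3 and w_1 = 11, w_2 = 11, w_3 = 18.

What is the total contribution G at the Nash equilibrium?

∂u_i/∂c_i = α_i − 1, so startup i contributes w_i if α_i > 1, else 0.
α_i > 1 for i ∈ {3}; NE contributions (0, 0, 18), G = 18.

18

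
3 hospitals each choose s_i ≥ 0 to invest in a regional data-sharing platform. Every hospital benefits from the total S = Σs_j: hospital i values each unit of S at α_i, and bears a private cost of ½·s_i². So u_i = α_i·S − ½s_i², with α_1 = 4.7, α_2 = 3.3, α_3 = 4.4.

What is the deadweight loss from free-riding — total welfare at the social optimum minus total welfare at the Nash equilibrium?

103.05

Hospital i's FOC: ∂u_i/∂s_i = α_i − s_i = 0, so s_i* = α_i.
NE contributions = (4.7, 3.3, 4.4); S = 12.4.
W^NE = (Σα)·S − ½Σα_i² = 12.4² − ½·52.34 = 127.59.
Planner sets s_i = Σα_j = 12.4 for every i, so S^SO = 3·12.4 = 37.2.
W^SO = (Σα)·S^SO − ½·3·(Σα)² = (3/2)·12.4² = 230.64.
Deadweight loss = W^SO − W^NE = 103.05.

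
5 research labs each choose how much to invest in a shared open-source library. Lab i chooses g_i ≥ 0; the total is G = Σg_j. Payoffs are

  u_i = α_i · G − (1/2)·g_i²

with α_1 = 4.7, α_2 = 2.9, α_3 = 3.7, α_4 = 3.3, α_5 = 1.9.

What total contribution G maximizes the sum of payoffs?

82.5

Planner FOC: ∂(Σu_j)/∂g_i = (Σα_j) − g_i = 0, so g_i^SO = Σα_j = 16.5 for every i; G^SO = 82.5.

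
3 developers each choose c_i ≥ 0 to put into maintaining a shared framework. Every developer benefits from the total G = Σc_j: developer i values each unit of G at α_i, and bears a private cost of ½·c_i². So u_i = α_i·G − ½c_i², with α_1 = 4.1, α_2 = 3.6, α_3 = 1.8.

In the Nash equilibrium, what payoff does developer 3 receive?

15.48

Developer i's FOC: ∂u_i/∂c_i = α_i − c_i = 0, so c_i* = α_i.
NE contributions = (4.1, 3.6, 1.8); G = 9.5.
u_3 = α_3·G − ½·(c_3)² = 1.8·9.5 − ½·1.8² = 15.48.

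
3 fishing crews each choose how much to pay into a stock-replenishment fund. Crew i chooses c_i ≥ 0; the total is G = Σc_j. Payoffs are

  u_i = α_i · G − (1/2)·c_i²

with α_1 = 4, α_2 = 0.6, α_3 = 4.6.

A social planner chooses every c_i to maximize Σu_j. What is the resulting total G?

27.6

Planner FOC: ∂(Σu_j)/∂c_i = (Σα_j) − c_i = 0, so c_i^SO = Σα_j = 9.2 for every i; G^SO = 27.6.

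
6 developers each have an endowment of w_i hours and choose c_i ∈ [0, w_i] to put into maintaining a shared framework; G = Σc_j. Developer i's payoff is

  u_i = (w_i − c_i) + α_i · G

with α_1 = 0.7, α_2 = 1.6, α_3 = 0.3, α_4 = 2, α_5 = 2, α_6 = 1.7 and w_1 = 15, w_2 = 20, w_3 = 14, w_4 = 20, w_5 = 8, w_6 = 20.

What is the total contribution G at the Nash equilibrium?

68

∂u_i/∂c_i = α_i − 1, so developer i contributes w_i if α_i > 1, else 0.
α_i > 1 for i ∈ {2, 4, 5, 6}; NE contributions (0, 20, 0, 20, 8, 20), G = 68.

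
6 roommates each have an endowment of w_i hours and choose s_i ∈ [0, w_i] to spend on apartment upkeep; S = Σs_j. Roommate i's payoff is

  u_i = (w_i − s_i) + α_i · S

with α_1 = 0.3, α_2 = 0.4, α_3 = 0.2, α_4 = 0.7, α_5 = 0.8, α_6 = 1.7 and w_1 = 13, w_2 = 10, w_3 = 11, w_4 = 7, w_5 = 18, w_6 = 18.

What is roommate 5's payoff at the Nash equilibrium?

∂u_i/∂s_i = α_i − 1, so roommate i contributes w_i if α_i > 1, else 0.
α_i > 1 for i ∈ {6}; NE contributions (0, 0, 0, 0, 0, 18), S = 18.
u_5 = (18 − 0) + 0.8·18 = 32.4.

32.4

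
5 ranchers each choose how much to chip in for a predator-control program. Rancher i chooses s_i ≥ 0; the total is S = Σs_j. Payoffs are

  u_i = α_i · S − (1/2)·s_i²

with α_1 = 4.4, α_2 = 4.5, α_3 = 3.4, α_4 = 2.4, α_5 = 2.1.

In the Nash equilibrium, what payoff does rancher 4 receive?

Rancher i's FOC: ∂u_i/∂s_i = α_i − s_i = 0, so s_i* = α_i.
NE contributions = (4.4, 4.5, 3.4, 2.4, 2.1); S = 16.8.
u_4 = α_4·S − ½·(s_4)² = 2.4·16.8 − ½·2.4² = 37.44.

37.44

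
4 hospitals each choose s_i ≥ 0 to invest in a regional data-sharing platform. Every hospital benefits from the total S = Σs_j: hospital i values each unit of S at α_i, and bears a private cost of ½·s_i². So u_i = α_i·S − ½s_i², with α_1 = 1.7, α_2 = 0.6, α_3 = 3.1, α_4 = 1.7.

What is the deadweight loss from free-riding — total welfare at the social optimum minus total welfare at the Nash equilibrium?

Hospital i's FOC: ∂u_i/∂s_i = α_i − s_i = 0, so s_i* = α_i.
NE contributions = (1.7, 0.6, 3.1, 1.7); S = 7.1.
W^NE = (Σα)·S − ½Σα_i² = 7.1² − ½·15.75 = 42.535.
Planner sets s_i = Σα_j = 7.1 for every i, so S^SO = 4·7.1 = 28.4.
W^SO = (Σα)·S^SO − ½·4·(Σα)² = (4/2)·7.1² = 100.82.
Deadweight loss = W^SO − W^NE = 58.285.

58.285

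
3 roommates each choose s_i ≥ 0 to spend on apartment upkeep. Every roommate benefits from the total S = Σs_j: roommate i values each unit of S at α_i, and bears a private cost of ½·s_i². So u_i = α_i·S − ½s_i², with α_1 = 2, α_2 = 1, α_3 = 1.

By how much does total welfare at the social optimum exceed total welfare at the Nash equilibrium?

11

Roommate i's FOC: ∂u_i/∂s_i = α_i − s_i = 0, so s_i* = α_i.
NE contributions = (2, 1, 1); S = 4.
W^NE = (Σα)·S − ½Σα_i² = 4² − ½·6 = 13.
Planner sets s_i = Σα_j = 4 for every i, so S^SO = 3·4 = 12.
W^SO = (Σα)·S^SO − ½·3·(Σα)² = (3/2)·4² = 24.
Deadweight loss = W^SO − W^NE = 11.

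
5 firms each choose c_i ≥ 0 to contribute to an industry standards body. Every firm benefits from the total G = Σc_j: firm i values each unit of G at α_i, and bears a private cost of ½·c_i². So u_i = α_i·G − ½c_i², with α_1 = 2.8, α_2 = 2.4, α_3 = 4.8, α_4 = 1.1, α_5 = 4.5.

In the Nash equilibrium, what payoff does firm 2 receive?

34.56

Firm i's FOC: ∂u_i/∂c_i = α_i − c_i = 0, so c_i* = α_i.
NE contributions = (2.8, 2.4, 4.8, 1.1, 4.5); G = 15.6.
u_2 = α_2·G − ½·(c_2)² = 2.4·15.6 − ½·2.4² = 34.56.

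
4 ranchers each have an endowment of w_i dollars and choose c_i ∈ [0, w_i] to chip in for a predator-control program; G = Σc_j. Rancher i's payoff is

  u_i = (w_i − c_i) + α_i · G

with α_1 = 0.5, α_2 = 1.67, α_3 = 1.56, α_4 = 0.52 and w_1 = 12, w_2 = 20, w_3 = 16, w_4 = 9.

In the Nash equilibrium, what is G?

36

∂u_i/∂c_i = α_i − 1, so rancher i contributes w_i if α_i > 1, else 0.
α_i > 1 for i ∈ {2, 3}; NE contributions (0, 20, 16, 0), G = 36.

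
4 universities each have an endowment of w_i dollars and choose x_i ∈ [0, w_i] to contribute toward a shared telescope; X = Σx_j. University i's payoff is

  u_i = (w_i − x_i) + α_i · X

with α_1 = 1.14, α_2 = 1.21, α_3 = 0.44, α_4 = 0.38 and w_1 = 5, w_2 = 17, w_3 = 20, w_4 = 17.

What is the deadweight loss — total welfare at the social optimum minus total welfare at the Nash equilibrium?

80.29

∂u_i/∂x_i = α_i − 1, so university i contributes w_i if α_i > 1, else 0.
α_i > 1 for i ∈ {1, 2}; NE contributions (5, 17, 0, 0), X = 22.
W^NE = Σw_i − X^NE + (Σα_i)·X^NE = 59 + 2.17·22 = 106.74.
Planner: ∂(Σu_j)/∂x_i = Σα_j − 1 = 2.17 > 0, so everyone contributes w_i; X^SO = 59, W^SO = 59 + 2.17·59 = 187.03.
Deadweight loss = 80.29.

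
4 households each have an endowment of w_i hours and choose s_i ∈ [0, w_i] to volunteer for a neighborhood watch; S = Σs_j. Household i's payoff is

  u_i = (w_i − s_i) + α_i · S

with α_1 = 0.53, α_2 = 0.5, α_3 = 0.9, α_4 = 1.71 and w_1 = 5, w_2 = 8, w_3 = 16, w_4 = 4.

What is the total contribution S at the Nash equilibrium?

∂u_i/∂s_i = α_i − 1, so household i contributes w_i if α_i > 1, else 0.
α_i > 1 for i ∈ {4}; NE contributions (0, 0, 0, 4), S = 4.

4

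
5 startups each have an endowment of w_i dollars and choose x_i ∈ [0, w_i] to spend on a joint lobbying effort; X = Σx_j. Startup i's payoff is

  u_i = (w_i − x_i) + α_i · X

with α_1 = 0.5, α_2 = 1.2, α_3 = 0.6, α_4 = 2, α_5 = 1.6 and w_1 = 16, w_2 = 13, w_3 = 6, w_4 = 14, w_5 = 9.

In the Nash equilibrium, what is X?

∂u_i/∂x_i = α_i − 1, so startup i contributes w_i if α_i > 1, else 0.
α_i > 1 for i ∈ {2, 4, 5}; NE contributions (0, 13, 0, 14, 9), X = 36.

36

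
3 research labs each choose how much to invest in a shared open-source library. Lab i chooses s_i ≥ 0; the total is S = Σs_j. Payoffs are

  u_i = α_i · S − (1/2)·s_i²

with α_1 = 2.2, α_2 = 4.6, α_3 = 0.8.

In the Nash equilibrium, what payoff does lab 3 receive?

5.76

Lab i's FOC: ∂u_i/∂s_i = α_i − s_i = 0, so s_i* = α_i.
NE contributions = (2.2, 4.6, 0.8); S = 7.6.
u_3 = α_3·S − ½·(s_3)² = 0.8·7.6 − ½·0.8² = 5.76.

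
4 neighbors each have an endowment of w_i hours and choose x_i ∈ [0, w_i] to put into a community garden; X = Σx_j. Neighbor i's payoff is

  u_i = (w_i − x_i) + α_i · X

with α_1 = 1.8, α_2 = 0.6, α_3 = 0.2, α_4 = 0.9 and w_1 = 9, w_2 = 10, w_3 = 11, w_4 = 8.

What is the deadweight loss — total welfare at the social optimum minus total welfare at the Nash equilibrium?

72.5

∂u_i/∂x_i = α_i − 1, so neighbor i contributes w_i if α_i > 1, else 0.
α_i > 1 for i ∈ {1}; NE contributions (9, 0, 0, 0), X = 9.
W^NE = Σw_i − X^NE + (Σα_i)·X^NE = 38 + 2.5·9 = 60.5.
Planner: ∂(Σu_j)/∂x_i = Σα_j − 1 = 2.5 > 0, so everyone contributes w_i; X^SO = 38, W^SO = 38 + 2.5·38 = 133.
Deadweight loss = 72.5.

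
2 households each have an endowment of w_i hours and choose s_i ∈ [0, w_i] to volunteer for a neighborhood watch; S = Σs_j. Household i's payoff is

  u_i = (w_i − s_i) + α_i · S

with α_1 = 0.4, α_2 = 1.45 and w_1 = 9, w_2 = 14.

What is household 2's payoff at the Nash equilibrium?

∂u_i/∂s_i = α_i − 1, so household i contributes w_i if α_i > 1, else 0.
α_i > 1 for i ∈ {2}; NE contributions (0, 14), S = 14.
u_2 = (14 − 14) + 1.45·14 = 20.3.

20.3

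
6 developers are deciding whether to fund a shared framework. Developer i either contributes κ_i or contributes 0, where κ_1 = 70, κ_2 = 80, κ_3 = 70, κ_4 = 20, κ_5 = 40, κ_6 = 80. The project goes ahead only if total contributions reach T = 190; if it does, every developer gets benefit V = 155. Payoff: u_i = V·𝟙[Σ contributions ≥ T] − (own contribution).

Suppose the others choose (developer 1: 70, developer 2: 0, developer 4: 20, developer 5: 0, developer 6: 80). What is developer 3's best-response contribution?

70

Others' total = 170. Contributing 70 brings total to 240 ≥ 190: gain V − κ_3 = 85.
Best response: 70.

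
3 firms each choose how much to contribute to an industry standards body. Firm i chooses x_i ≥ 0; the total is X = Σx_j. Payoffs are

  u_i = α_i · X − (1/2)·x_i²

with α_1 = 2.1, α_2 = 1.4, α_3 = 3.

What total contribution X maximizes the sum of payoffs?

Planner FOC: ∂(Σu_j)/∂x_i = (Σα_j) − x_i = 0, so x_i^SO = Σα_j = 6.5 for every i; X^SO = 19.5.

19.5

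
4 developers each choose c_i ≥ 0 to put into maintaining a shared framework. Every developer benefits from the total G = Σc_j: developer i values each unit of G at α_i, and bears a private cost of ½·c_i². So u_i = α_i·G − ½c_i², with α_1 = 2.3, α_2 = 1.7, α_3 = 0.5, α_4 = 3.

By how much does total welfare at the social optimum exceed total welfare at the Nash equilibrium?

64.965

Developer i's FOC: ∂u_i/∂c_i = α_i − c_i = 0, so c_i* = α_i.
NE contributions = (2.3, 1.7, 0.5, 3); G = 7.5.
W^NE = (Σα)·G − ½Σα_i² = 7.5² − ½·17.43 = 47.535.
Planner sets c_i = Σα_j = 7.5 for every i, so G^SO = 4·7.5 = 30.
W^SO = (Σα)·G^SO − ½·4·(Σα)² = (4/2)·7.5² = 112.5.
Deadweight loss = W^SO − W^NE = 64.965.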